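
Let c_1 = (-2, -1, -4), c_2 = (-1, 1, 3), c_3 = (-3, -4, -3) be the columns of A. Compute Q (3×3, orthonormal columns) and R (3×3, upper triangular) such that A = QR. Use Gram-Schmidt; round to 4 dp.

c_1 = (-2, -1, -4); ‖c_1‖ = 4.5826, so e_1 = (-0.4364, -0.2182, -0.8729).
e_1·c_2 = (-0.4364)·(-1) + (-0.2182)·1 + (-0.8729)·3 = -2.4004.
u_2 = c_2 + 2.4004·e_1 = (-2.0476, 0.4762, 0.9048).
‖u_2‖ = 2.2887, so e_2 = (-0.8947, 0.2081, 0.3953).
e_1·c_3 = (-0.4364)·(-3) + (-0.2182)·(-4) + (-0.8729)·(-3) = 4.8008; e_2·c_3 = (-0.8947)·(-3) + 0.2081·(-4) + 0.3953·(-3) = 0.6658.
u_3 = c_3 − 4.8008·e_1 − 0.6658·e_2 = (-0.3091, -3.0909, 0.9273).
‖u_3‖ = 3.2418, so e_3 = (-0.0953, -0.9535, 0.2860).

Q = [[-0.4364, -0.8947, -0.0953], [-0.2182, 0.2081, -0.9535], [-0.8729, 0.3953, 0.2860]], R = [[4.5826, -2.4004, 4.8008], [0.0000, 2.2887, 0.6658], [0.0000, 0.0000, 3.2418]]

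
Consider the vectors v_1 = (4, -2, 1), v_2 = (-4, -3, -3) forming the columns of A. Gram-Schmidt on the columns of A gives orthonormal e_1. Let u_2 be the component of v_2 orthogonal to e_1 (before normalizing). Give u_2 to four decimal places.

u_2 = (-1.5238, -4.2381, -2.3810)

v_1 = (4, -2, 1); ‖v_1‖ = 4.5826, so e_1 = (0.8729, -0.4364, 0.2182).
e_1·v_2 = 0.8729·(-4) + (-0.4364)·(-3) + 0.2182·(-3) = -2.8368.
u_2 = v_2 + 2.8368·e_1 = (-1.5238, -4.2381, -2.3810).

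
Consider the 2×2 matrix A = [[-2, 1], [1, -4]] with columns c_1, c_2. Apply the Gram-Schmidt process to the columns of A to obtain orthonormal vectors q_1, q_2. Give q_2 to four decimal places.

q_2 = (-0.4472, -0.8944)

c_1 = (-2, 1); ‖c_1‖ = 2.2361, so q_1 = (-0.8944, 0.4472).
q_1·c_2 = (-0.8944)·1 + 0.4472·(-4) = -2.6833.
u_2 = c_2 + 2.6833·q_1 = (-1.4000, -2.8000).
‖u_2‖ = 3.1305, so q_2 = (-0.4472, -0.8944).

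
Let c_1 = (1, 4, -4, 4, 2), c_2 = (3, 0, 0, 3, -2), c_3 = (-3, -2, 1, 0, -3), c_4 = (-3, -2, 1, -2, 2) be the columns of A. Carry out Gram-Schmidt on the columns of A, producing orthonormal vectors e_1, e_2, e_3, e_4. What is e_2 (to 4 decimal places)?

c_1 = (1, 4, -4, 4, 2); ‖c_1‖ = 7.2801, so e_1 = (0.1374, 0.5494, -0.5494, 0.5494, 0.2747).
e_1·c_2 = 0.1374·3 + 0.5494·0 + (-0.5494)·0 + 0.5494·3 + 0.2747·(-2) = 1.5110.
u_2 = c_2 − 1.5110·e_1 = (2.7925, -0.8302, 0.8302, 2.1698, -2.4151).
‖u_2‖ = 4.4404, so e_2 = (0.6289, -0.1870, 0.1870, 0.4887, -0.5439).

e_2 = (0.6289, -0.1870, 0.1870, 0.4887, -0.5439)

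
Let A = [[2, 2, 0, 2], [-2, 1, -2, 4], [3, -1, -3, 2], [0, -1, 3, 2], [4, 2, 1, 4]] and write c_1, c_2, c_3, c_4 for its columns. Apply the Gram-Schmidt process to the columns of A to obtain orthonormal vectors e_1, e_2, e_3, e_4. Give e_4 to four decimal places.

c_1 = (2, -2, 3, 0, 4); ‖c_1‖ = 5.7446, so e_1 = (0.3482, -0.3482, 0.5222, 0.0000, 0.6963).
e_1·c_2 = 0.3482·2 + (-0.3482)·1 + 0.5222·(-1) + 0.0000·(-1) + 0.6963·2 = 1.2185.
u_2 = c_2 − 1.2185·e_1 = (1.5758, 1.4242, -1.6364, -1.0000, 1.1515).
‖u_2‖ = 3.0847, so e_2 = (0.5108, 0.4617, -0.5305, -0.3242, 0.3733).
e_1·c_3 = 0.3482·0 + (-0.3482)·(-2) + 0.5222·(-3) + 0.0000·3 + 0.6963·1 = -0.1741; e_2·c_3 = 0.5108·0 + 0.4617·(-2) + (-0.5305)·(-3) + (-0.3242)·3 + 0.3733·1 = 0.0688.
u_3 = c_3 + 0.1741·e_1 − 0.0688·e_2 = (0.0255, -2.0924, -2.8726, 3.0223, 1.0955).
‖u_3‖ = 4.7922, so e_3 = (0.0053, -0.4366, -0.5994, 0.6307, 0.2286).
e_1·c_4 = 0.3482·2 + (-0.3482)·4 + 0.5222·2 + 0.0000·2 + 0.6963·4 = 3.1334; e_2·c_4 = 0.5108·2 + 0.4617·4 + (-0.5305)·2 + (-0.3242)·2 + 0.3733·4 = 2.6524; e_3·c_4 = 0.0053·2 + (-0.4366)·4 + (-0.5994)·2 + 0.6307·2 + 0.2286·4 = -0.7589.
u_4 = c_4 − 3.1334·e_1 − 2.6524·e_2 + 0.7589·e_3 = (-0.4418, 3.5349, 1.3158, 3.3385, 1.0015).
‖u_4‖ = 5.1547, so e_4 = (-0.0857, 0.6858, 0.2553, 0.6477, 0.1943).

e_4 = (-0.0857, 0.6858, 0.2553, 0.6477, 0.1943)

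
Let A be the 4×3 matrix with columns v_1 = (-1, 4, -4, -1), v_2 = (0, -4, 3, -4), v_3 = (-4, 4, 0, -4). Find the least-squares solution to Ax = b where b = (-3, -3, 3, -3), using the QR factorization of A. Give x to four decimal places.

v_1 = (-1, 4, -4, -1); ‖v_1‖ = 5.8310, so q_1 = (-0.1715, 0.6860, -0.6860, -0.1715).
q_1·v_2 = (-0.1715)·0 + 0.6860·(-4) + (-0.6860)·3 + (-0.1715)·(-4) = -4.1160.
u_2 = v_2 + 4.1160·q_1 = (-0.7059, -1.1765, 0.1765, -4.7059).
‖u_2‖ = 4.9050, so q_2 = (-0.1439, -0.2399, 0.0360, -0.9594).
q_1·v_3 = (-0.1715)·(-4) + 0.6860·4 + (-0.6860)·0 + (-0.1715)·(-4) = 4.1160; q_2·v_3 = (-0.1439)·(-4) + (-0.2399)·4 + 0.0360·0 + (-0.9594)·(-4) = 3.4539.
u_3 = v_3 − 4.1160·q_1 − 3.4539·q_2 = (-2.7971, 2.0049, 2.6993, 0.0196).
‖u_3‖ = 4.3737, so q_3 = (-0.6395, 0.4584, 0.6172, 0.0045).
Qᵀb = (-3.0870, 4.1375, 2.3814).
Back-substitute: x_3 = 2.3814/4.3737 = 0.5445.
x_2 = (4.1375 − 3.4539·0.5445)/4.9050 = 0.4601.
x_1 = (-3.0870 + 4.1160·0.4601 − 4.1160·0.5445)/5.8310 = -0.5890.

x = (-0.5890, 0.4601, 0.5445)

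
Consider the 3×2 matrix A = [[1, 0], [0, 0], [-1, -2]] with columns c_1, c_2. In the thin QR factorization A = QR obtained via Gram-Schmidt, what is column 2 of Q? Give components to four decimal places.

c_1 = (1, 0, -1); ‖c_1‖ = 1.4142, so q_1 = (0.7071, 0.0000, -0.7071).
q_1·c_2 = 0.7071·0 + 0.0000·0 + (-0.7071)·(-2) = 1.4142.
u_2 = c_2 − 1.4142·q_1 = (-1.0000, 0.0000, -1.0000).
‖u_2‖ = 1.4142, so q_2 = (-0.7071, 0.0000, -0.7071).

q_2 = (-0.7071, 0.0000, -0.7071)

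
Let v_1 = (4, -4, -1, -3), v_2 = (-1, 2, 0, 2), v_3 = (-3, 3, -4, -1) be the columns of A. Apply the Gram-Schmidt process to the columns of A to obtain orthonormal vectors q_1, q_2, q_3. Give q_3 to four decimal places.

v_1 = (4, -4, -1, -3); ‖v_1‖ = 6.4807, so q_1 = (0.6172, -0.6172, -0.1543, -0.4629).
q_1·v_2 = 0.6172·(-1) + (-0.6172)·2 + (-0.1543)·0 + (-0.4629)·2 = -2.7775.
u_2 = v_2 + 2.7775·q_1 = (0.7143, 0.2857, -0.4286, 0.7143).
‖u_2‖ = 1.1339, so q_2 = (0.6299, 0.2520, -0.3780, 0.6299).
q_1·v_3 = 0.6172·(-3) + (-0.6172)·3 + (-0.1543)·(-4) + (-0.4629)·(-1) = -2.6232; q_2·v_3 = 0.6299·(-3) + 0.2520·3 + (-0.3780)·(-4) + 0.6299·(-1) = -0.2520.
u_3 = v_3 + 2.6232·q_1 + 0.2520·q_2 = (-1.2222, 1.4444, -4.5000, -2.0556).
‖u_3‖ = 5.2967, so q_3 = (-0.2307, 0.2727, -0.8496, -0.3881).

q_3 = (-0.2307, 0.2727, -0.8496, -0.3881)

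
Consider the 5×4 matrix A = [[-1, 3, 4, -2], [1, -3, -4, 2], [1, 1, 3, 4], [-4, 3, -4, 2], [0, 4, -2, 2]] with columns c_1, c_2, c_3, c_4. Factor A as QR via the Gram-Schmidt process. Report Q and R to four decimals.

Q = [[-0.2294, 0.3924, 0.5002, -0.2078], [0.2294, -0.3924, -0.5002, 0.2078], [0.2294, 0.3531, 0.1962, 0.8855], [-0.9177, -0.1079, -0.2011, 0.3253], [0.0000, 0.7455, -0.6486, -0.1536]], R = [[4.3589, -3.9001, 2.5236, 0.0000], [0.0000, 5.3656, 3.1389, 1.1182], [0.0000, 0.0000, 6.6917, -2.9156], [0.0000, 0.0000, 0.0000, 4.7169]]

c_1 = (-1, 1, 1, -4, 0); ‖c_1‖ = 4.3589, so e_1 = (-0.2294, 0.2294, 0.2294, -0.9177, 0.0000).
e_1·c_2 = (-0.2294)·3 + 0.2294·(-3) + 0.2294·1 + (-0.9177)·3 + 0.0000·4 = -3.9001.
u_2 = c_2 + 3.9001·e_1 = (2.1053, -2.1053, 1.8947, -0.5789, 4.0000).
‖u_2‖ = 5.3656, so e_2 = (0.3924, -0.3924, 0.3531, -0.1079, 0.7455).
e_1·c_3 = (-0.2294)·4 + 0.2294·(-4) + 0.2294·3 + (-0.9177)·(-4) + 0.0000·(-2) = 2.5236; e_2·c_3 = 0.3924·4 + (-0.3924)·(-4) + 0.3531·3 + (-0.1079)·(-4) + 0.7455·(-2) = 3.1389.
u_3 = c_3 − 2.5236·e_1 − 3.1389·e_2 = (3.3473, -3.3473, 1.3126, -1.3455, -4.3400).
‖u_3‖ = 6.6917, so e_3 = (0.5002, -0.5002, 0.1962, -0.2011, -0.6486).
e_1·c_4 = (-0.2294)·(-2) + 0.2294·2 + 0.2294·4 + (-0.9177)·2 + 0.0000·2 = 0.0000; e_2·c_4 = 0.3924·(-2) + (-0.3924)·2 + 0.3531·4 + (-0.1079)·2 + 0.7455·2 = 1.1182; e_3·c_4 = 0.5002·(-2) + (-0.5002)·2 + 0.1962·4 + (-0.2011)·2 + (-0.6486)·2 = -2.9156.
u_4 = c_4 + 0.0000·e_1 − 1.1182·e_2 + 2.9156·e_3 = (-0.9803, 0.9803, 4.1770, 1.5344, -0.7246).
‖u_4‖ = 4.7169, so e_4 = (-0.2078, 0.2078, 0.8855, 0.3253, -0.1536).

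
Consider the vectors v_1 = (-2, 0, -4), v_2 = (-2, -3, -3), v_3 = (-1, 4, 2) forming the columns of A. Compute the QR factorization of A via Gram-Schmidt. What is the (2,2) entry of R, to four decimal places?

r_{22} = 3.0332

v_1 = (-2, 0, -4); ‖v_1‖ = 4.4721, so e_1 = (-0.4472, 0.0000, -0.8944).
e_1·v_2 = (-0.4472)·(-2) + 0.0000·(-3) + (-0.8944)·(-3) = 3.5777.
u_2 = v_2 − 3.5777·e_1 = (-0.4000, -3.0000, 0.2000).
r_{22} = ‖u_2‖ = 3.0332.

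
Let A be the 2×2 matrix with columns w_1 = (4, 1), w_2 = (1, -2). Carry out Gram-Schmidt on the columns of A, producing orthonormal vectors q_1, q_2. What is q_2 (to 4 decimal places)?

w_1 = (4, 1); ‖w_1‖ = 4.1231, so q_1 = (0.9701, 0.2425).
q_1·w_2 = 0.9701·1 + 0.2425·(-2) = 0.4851.
u_2 = w_2 − 0.4851·q_1 = (0.5294, -2.1176).
‖u_2‖ = 2.1828, so q_2 = (0.2425, -0.9701).

q_2 = (0.2425, -0.9701)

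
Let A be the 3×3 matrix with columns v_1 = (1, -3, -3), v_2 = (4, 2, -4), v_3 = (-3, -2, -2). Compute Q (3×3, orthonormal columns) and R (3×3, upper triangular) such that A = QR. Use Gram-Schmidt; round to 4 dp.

Q = [[0.2294, 0.6266, -0.7448], [-0.6882, 0.6455, 0.3310], [-0.6882, -0.4367, -0.5793]], R = [[4.3589, 2.2942, 2.0647], [0.0000, 5.5441, -2.2974], [0.0000, 0.0000, 2.7311]]

v_1 = (1, -3, -3); ‖v_1‖ = 4.3589, so e_1 = (0.2294, -0.6882, -0.6882).
e_1·v_2 = 0.2294·4 + (-0.6882)·2 + (-0.6882)·(-4) = 2.2942.
u_2 = v_2 − 2.2942·e_1 = (3.4737, 3.5789, -2.4211).
‖u_2‖ = 5.5441, so e_2 = (0.6266, 0.6455, -0.4367).
e_1·v_3 = 0.2294·(-3) + (-0.6882)·(-2) + (-0.6882)·(-2) = 2.0647; e_2·v_3 = 0.6266·(-3) + 0.6455·(-2) + (-0.4367)·(-2) = -2.2974.
u_3 = v_3 − 2.0647·e_1 + 2.2974·e_2 = (-2.0342, 0.9041, -1.5822).
‖u_3‖ = 2.7311, so e_3 = (-0.7448, 0.3310, -0.5793).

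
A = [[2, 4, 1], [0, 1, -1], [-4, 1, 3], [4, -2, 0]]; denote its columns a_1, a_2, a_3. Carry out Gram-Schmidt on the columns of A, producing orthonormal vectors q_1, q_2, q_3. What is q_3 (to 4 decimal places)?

a_1 = (2, 0, -4, 4); ‖a_1‖ = 6.0000, so q_1 = (0.3333, 0.0000, -0.6667, 0.6667).
q_1·a_2 = 0.3333·4 + 0.0000·1 + (-0.6667)·1 + 0.6667·(-2) = -0.6667.
u_2 = a_2 + 0.6667·q_1 = (4.2222, 1.0000, 0.5556, -1.5556).
‖u_2‖ = 4.6428, so q_2 = (0.9094, 0.2154, 0.1197, -0.3350).
q_1·a_3 = 0.3333·1 + 0.0000·(-1) + (-0.6667)·3 + 0.6667·0 = -1.6667; q_2·a_3 = 0.9094·1 + 0.2154·(-1) + 0.1197·3 + (-0.3350)·0 = 1.0530.
u_3 = a_3 + 1.6667·q_1 − 1.0530·q_2 = (0.5979, -1.2268, 1.7629, 1.4639).
‖u_3‖ = 2.6671, so q_3 = (0.2242, -0.4600, 0.6610, 0.5489).

q_3 = (0.2242, -0.4600, 0.6610, 0.5489)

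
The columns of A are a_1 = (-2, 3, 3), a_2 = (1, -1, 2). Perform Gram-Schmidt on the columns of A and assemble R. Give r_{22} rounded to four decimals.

a_1 = (-2, 3, 3); ‖a_1‖ = 4.6904, so q_1 = (-0.4264, 0.6396, 0.6396).
q_1·a_2 = (-0.4264)·1 + 0.6396·(-1) + 0.6396·2 = 0.2132.
u_2 = a_2 − 0.2132·q_1 = (1.0909, -1.1364, 1.8636).
r_{22} = ‖u_2‖ = 2.4402.

r_{22} = 2.4402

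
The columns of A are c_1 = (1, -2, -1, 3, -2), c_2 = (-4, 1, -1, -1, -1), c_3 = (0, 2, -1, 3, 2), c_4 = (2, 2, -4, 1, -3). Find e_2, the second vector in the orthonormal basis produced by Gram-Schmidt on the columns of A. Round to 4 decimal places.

c_1 = (1, -2, -1, 3, -2); ‖c_1‖ = 4.3589, so e_1 = (0.2294, -0.4588, -0.2294, 0.6882, -0.4588).
e_1·c_2 = 0.2294·(-4) + (-0.4588)·1 + (-0.2294)·(-1) + 0.6882·(-1) + (-0.4588)·(-1) = -1.3765.
u_2 = c_2 + 1.3765·e_1 = (-3.6842, 0.3684, -1.3158, -0.0526, -1.6316).
‖u_2‖ = 4.2550, so e_2 = (-0.8658, 0.0866, -0.3092, -0.0124, -0.3834).

e_2 = (-0.8658, 0.0866, -0.3092, -0.0124, -0.3834)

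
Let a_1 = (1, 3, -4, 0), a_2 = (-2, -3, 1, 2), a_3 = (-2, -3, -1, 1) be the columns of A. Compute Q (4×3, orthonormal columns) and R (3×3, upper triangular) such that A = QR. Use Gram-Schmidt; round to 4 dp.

Q = [[0.1961, -0.4655, -0.1354], [0.5883, -0.4152, -0.5312], [-0.7845, -0.4277, -0.4322], [0.0000, 0.6542, -0.7160]], R = [[5.0990, -2.9417, -1.3728], [0.0000, 3.0571, 3.2584], [0.0000, 0.0000, 1.5805]]

q_1 = a_1/‖a_1‖ = (1, 3, -4, 0)/5.0990 = (0.1961, 0.5883, -0.7845, 0.0000).
r_{12} = q_1·a_2 = -2.9417.
u_2 = a_2 + 2.9417·q_1 = (-1.4231, -1.2692, -1.3077, 2.0000).
‖u_2‖ = 3.0571, so q_2 = (-0.4655, -0.4152, -0.4277, 0.6542).
r_{13} = q_1·a_3 = -1.3728; r_{23} = q_2·a_3 = 3.2584.
u_3 = a_3 + 1.3728·q_1 − 3.2584·q_2 = (-0.2140, -0.8395, -0.6831, -1.1317).
‖u_3‖ = 1.5805, so q_3 = (-0.1354, -0.5312, -0.4322, -0.7160).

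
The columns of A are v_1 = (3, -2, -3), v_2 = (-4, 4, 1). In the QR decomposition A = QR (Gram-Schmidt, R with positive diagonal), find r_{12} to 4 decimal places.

r_{12} = -4.9036

v_1 = (3, -2, -3); ‖v_1‖ = 4.6904, so q_1 = (0.6396, -0.4264, -0.6396).
r_{12} = q_1·v_2 = -4.9036.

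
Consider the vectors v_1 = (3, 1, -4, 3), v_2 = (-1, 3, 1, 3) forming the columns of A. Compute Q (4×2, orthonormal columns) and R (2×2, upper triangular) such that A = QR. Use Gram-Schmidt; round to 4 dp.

Q = [[0.5071, -0.3253], [0.1690, 0.6506], [-0.6761, 0.3578], [0.5071, 0.5855]], R = [[5.9161, 0.8452], [0.0000, 4.3916]]

v_1 = (3, 1, -4, 3); ‖v_1‖ = 5.9161, so q_1 = (0.5071, 0.1690, -0.6761, 0.5071).
q_1·v_2 = 0.5071·(-1) + 0.1690·3 + (-0.6761)·1 + 0.5071·3 = 0.8452.
u_2 = v_2 − 0.8452·q_1 = (-1.4286, 2.8571, 1.5714, 2.5714).
‖u_2‖ = 4.3916, so q_2 = (-0.3253, 0.6506, 0.3578, 0.5855).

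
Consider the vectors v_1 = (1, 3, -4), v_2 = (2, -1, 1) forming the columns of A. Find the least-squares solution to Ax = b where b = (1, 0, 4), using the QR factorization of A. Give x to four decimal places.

e_1 = v_1/‖v_1‖ = (1, 3, -4)/5.0990 = (0.1961, 0.5883, -0.7845).
r_{12} = e_1·v_2 = -0.9806.
u_2 = v_2 + 0.9806·e_1 = (2.1923, -0.4231, 0.2308).
‖u_2‖ = 2.2447, so e_2 = (0.9767, -0.1885, 0.1028).
Qᵀb = (-2.9417, 1.3879).
Back-substitute: x_2 = 1.3879/2.2447 = 0.6183.
x_1 = (-2.9417 + 0.9806·0.6183)/5.0990 = -0.4580.

x = (-0.4580, 0.6183)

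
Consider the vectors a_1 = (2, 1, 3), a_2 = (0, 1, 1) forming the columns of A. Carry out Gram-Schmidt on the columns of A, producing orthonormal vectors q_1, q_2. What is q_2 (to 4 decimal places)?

q_1 = a_1/‖a_1‖ = (2, 1, 3)/3.7417 = (0.5345, 0.2673, 0.8018).
r_{12} = q_1·a_2 = 1.0690.
u_2 = a_2 − 1.0690·q_1 = (-0.5714, 0.7143, 0.1429).
‖u_2‖ = 0.9258, so q_2 = (-0.6172, 0.7715, 0.1543).

q_2 = (-0.6172, 0.7715, 0.1543)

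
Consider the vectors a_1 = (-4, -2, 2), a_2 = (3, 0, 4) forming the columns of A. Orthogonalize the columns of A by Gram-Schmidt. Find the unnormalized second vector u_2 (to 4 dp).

u_2 = (2.3333, -0.3333, 4.3333)

a_1 = (-4, -2, 2); ‖a_1‖ = 4.8990, so q_1 = (-0.8165, -0.4082, 0.4082).
q_1·a_2 = (-0.8165)·3 + (-0.4082)·0 + 0.4082·4 = -0.8165.
u_2 = a_2 + 0.8165·q_1 = (2.3333, -0.3333, 4.3333).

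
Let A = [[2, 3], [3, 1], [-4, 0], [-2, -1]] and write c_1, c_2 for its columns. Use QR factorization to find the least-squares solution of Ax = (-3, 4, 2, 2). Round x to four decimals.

x = (0.0455, -0.6818)

q_1 = c_1/‖c_1‖ = (2, 3, -4, -2)/5.7446 = (0.3482, 0.5222, -0.6963, -0.3482).
r_{12} = q_1·c_2 = 1.9149.
u_2 = c_2 − 1.9149·q_1 = (2.3333, 0.0000, 1.3333, -0.3333).
‖u_2‖ = 2.7080, so q_2 = (0.8616, 0.0000, 0.4924, -0.1231).
Qᵀb = (-1.0445, -1.8464).
Back-substitute: x_2 = -1.8464/2.7080 = -0.6818.
x_1 = (-1.0445 − 1.9149·(-0.6818))/5.7446 = 0.0455.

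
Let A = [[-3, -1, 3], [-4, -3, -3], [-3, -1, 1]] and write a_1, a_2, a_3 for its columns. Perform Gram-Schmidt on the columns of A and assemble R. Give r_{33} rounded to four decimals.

e_1 = a_1/‖a_1‖ = (-3, -4, -3)/5.8310 = (-0.5145, -0.6860, -0.5145).
r_{12} = e_1·a_2 = 3.0870.
u_2 = a_2 − 3.0870·e_1 = (0.5882, -0.8824, 0.5882).
‖u_2‖ = 1.2127, so e_2 = (0.4851, -0.7276, 0.4851).
r_{13} = e_1·a_3 = 0.0000; r_{23} = e_2·a_3 = 4.1231.
u_3 = a_3 + 0.0000·e_1 − 4.1231·e_2 = (1.0000, 0.0000, -1.0000).
r_{33} = ‖u_3‖ = 1.4142.

r_{33} = 1.4142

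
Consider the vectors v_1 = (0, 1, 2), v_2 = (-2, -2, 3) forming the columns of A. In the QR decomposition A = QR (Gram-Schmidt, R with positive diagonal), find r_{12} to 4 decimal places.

r_{12} = 1.7889

e_1 = v_1/‖v_1‖ = (0, 1, 2)/2.2361 = (0.0000, 0.4472, 0.8944).
r_{12} = e_1·v_2 = 1.7889.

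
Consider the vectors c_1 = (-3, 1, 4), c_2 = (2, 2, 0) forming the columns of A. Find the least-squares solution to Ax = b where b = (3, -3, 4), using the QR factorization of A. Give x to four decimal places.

e_1 = c_1/‖c_1‖ = (-3, 1, 4)/5.0990 = (-0.5883, 0.1961, 0.7845).
r_{12} = e_1·c_2 = -0.7845.
u_2 = c_2 + 0.7845·e_1 = (1.5385, 2.1538, 0.6154).
‖u_2‖ = 2.7175, so e_2 = (0.5661, 0.7926, 0.2265).
Qᵀb = (0.7845, 0.2265).
Back-substitute: x_2 = 0.2265/2.7175 = 0.0833.
x_1 = (0.7845 + 0.7845·0.0833)/5.0990 = 0.1667.

x = (0.1667, 0.0833)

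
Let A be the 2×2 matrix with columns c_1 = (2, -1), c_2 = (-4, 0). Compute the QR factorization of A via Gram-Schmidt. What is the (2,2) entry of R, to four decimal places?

r_{22} = 1.7889

c_1 = (2, -1); ‖c_1‖ = 2.2361, so e_1 = (0.8944, -0.4472).
e_1·c_2 = 0.8944·(-4) + (-0.4472)·0 = -3.5777.
u_2 = c_2 + 3.5777·e_1 = (-0.8000, -1.6000).
r_{22} = ‖u_2‖ = 1.7889.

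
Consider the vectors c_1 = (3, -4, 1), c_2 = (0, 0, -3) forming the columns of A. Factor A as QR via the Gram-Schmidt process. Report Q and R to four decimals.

Q = [[0.5883, 0.1177], [-0.7845, -0.1569], [0.1961, -0.9806]], R = [[5.0990, -0.5883], [0.0000, 2.9417]]

c_1 = (3, -4, 1); ‖c_1‖ = 5.0990, so e_1 = (0.5883, -0.7845, 0.1961).
e_1·c_2 = 0.5883·0 + (-0.7845)·0 + 0.1961·(-3) = -0.5883.
u_2 = c_2 + 0.5883·e_1 = (0.3462, -0.4615, -2.8846).
‖u_2‖ = 2.9417, so e_2 = (0.1177, -0.1569, -0.9806).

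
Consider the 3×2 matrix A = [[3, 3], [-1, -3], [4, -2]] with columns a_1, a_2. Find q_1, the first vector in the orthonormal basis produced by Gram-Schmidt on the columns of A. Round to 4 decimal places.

q_1 = a_1/‖a_1‖ = (3, -1, 4)/5.0990 = (0.5883, -0.1961, 0.7845).

q_1 = (0.5883, -0.1961, 0.7845)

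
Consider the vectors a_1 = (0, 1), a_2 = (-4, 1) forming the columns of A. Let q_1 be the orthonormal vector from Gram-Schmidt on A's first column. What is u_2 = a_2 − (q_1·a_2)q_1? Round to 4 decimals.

u_2 = (-4.0000, 0.0000)

a_1 = (0, 1); ‖a_1‖ = 1.0000, so q_1 = (0.0000, 1.0000).
q_1·a_2 = 0.0000·(-4) + 1.0000·1 = 1.0000.
u_2 = a_2 − 1.0000·q_1 = (-4.0000, 0.0000).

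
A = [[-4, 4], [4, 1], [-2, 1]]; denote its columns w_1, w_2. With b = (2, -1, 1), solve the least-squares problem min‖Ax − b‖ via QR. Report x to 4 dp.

e_1 = w_1/‖w_1‖ = (-4, 4, -2)/6.0000 = (-0.6667, 0.6667, -0.3333).
r_{12} = e_1·w_2 = -2.3333.
u_2 = w_2 + 2.3333·e_1 = (2.4444, 2.5556, 0.2222).
‖u_2‖ = 3.5434, so e_2 = (0.6899, 0.7212, 0.0627).
Qᵀb = (-2.3333, 0.7212).
Back-substitute: x_2 = 0.7212/3.5434 = 0.2035.
x_1 = (-2.3333 + 2.3333·0.2035)/6.0000 = -0.3097.

x = (-0.3097, 0.2035)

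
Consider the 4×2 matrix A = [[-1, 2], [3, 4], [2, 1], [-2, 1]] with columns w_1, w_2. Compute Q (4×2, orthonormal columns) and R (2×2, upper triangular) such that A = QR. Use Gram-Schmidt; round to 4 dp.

e_1 = w_1/‖w_1‖ = (-1, 3, 2, -2)/4.2426 = (-0.2357, 0.7071, 0.4714, -0.4714).
r_{12} = e_1·w_2 = 2.3570.
u_2 = w_2 − 2.3570·e_1 = (2.5556, 2.3333, -0.1111, 2.1111).
‖u_2‖ = 4.0552, so e_2 = (0.6302, 0.5754, -0.0274, 0.5206).

Q = [[-0.2357, 0.6302], [0.7071, 0.5754], [0.4714, -0.0274], [-0.4714, 0.5206]], R = [[4.2426, 2.3570], [0.0000, 4.0552]]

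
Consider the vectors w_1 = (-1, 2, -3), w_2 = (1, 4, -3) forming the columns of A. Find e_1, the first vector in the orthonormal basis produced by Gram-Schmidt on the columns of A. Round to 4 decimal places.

w_1 = (-1, 2, -3); ‖w_1‖ = 3.7417, so e_1 = (-0.2673, 0.5345, -0.8018).

e_1 = (-0.2673, 0.5345, -0.8018)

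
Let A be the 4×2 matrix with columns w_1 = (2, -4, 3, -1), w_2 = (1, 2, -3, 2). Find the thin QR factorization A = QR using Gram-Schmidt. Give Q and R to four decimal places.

Q = [[0.3651, 0.7375], [-0.7303, -0.0922], [0.5477, -0.4494], [-0.1826, 0.4955]], R = [[5.4772, -3.1038], [0.0000, 2.8925]]

w_1 = (2, -4, 3, -1); ‖w_1‖ = 5.4772, so q_1 = (0.3651, -0.7303, 0.5477, -0.1826).
q_1·w_2 = 0.3651·1 + (-0.7303)·2 + 0.5477·(-3) + (-0.1826)·2 = -3.1038.
u_2 = w_2 + 3.1038·q_1 = (2.1333, -0.2667, -1.3000, 1.4333).
‖u_2‖ = 2.8925, so q_2 = (0.7375, -0.0922, -0.4494, 0.4955).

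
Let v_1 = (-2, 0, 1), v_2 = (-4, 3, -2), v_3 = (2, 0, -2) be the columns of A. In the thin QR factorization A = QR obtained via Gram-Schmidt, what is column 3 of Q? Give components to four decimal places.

v_1 = (-2, 0, 1); ‖v_1‖ = 2.2361, so q_1 = (-0.8944, 0.0000, 0.4472).
q_1·v_2 = (-0.8944)·(-4) + 0.0000·3 + 0.4472·(-2) = 2.6833.
u_2 = v_2 − 2.6833·q_1 = (-1.6000, 3.0000, -3.2000).
‖u_2‖ = 4.6690, so q_2 = (-0.3427, 0.6425, -0.6854).
q_1·v_3 = (-0.8944)·2 + 0.0000·0 + 0.4472·(-2) = -2.6833; q_2·v_3 = (-0.3427)·2 + 0.6425·0 + (-0.6854)·(-2) = 0.6854.
u_3 = v_3 + 2.6833·q_1 − 0.6854·q_2 = (-0.1651, -0.4404, -0.3303).
‖u_3‖ = 0.5747, so q_3 = (-0.2873, -0.7663, -0.5747).

q_3 = (-0.2873, -0.7663, -0.5747)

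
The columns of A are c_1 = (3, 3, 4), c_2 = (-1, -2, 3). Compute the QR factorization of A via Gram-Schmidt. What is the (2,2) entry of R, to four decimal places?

c_1 = (3, 3, 4); ‖c_1‖ = 5.8310, so q_1 = (0.5145, 0.5145, 0.6860).
q_1·c_2 = 0.5145·(-1) + 0.5145·(-2) + 0.6860·3 = 0.5145.
u_2 = c_2 − 0.5145·q_1 = (-1.2647, -2.2647, 2.6471).
r_{22} = ‖u_2‖ = 3.7061.

r_{22} = 3.7061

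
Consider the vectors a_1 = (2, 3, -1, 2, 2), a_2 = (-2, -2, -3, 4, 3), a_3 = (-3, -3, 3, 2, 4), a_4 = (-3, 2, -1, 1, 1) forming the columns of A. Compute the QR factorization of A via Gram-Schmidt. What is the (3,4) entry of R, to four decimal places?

a_1 = (2, 3, -1, 2, 2); ‖a_1‖ = 4.6904, so q_1 = (0.4264, 0.6396, -0.2132, 0.4264, 0.4264).
q_1·a_2 = 0.4264·(-2) + 0.6396·(-2) + (-0.2132)·(-3) + 0.4264·4 + 0.4264·3 = 1.4924.
u_2 = a_2 − 1.4924·q_1 = (-2.6364, -2.9545, -2.6818, 3.3636, 2.3636).
‖u_2‖ = 6.3066, so q_2 = (-0.4180, -0.4685, -0.4252, 0.5334, 0.3748).
q_1·a_3 = 0.4264·(-3) + 0.6396·(-3) + (-0.2132)·3 + 0.4264·2 + 0.4264·4 = -1.2792; q_2·a_3 = (-0.4180)·(-3) + (-0.4685)·(-3) + (-0.4252)·3 + 0.5334·2 + 0.3748·4 = 3.9497.
u_3 = a_3 + 1.2792·q_1 − 3.9497·q_2 = (-0.8034, -0.3314, 4.4069, 0.4389, 3.0651).
‖u_3‖ = 5.4556, so q_3 = (-0.1473, -0.0608, 0.8078, 0.0804, 0.5618).
r_{34} = q_3·a_4 = 0.1548.

r_{34} = 0.1548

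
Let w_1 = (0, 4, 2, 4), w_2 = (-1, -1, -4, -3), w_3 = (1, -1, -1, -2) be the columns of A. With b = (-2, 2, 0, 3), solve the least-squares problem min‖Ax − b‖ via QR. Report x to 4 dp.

e_1 = w_1/‖w_1‖ = (0, 4, 2, 4)/6.0000 = (0.0000, 0.6667, 0.3333, 0.6667).
r_{12} = e_1·w_2 = -4.0000.
u_2 = w_2 + 4.0000·e_1 = (-1.0000, 1.6667, -2.6667, -0.3333).
‖u_2‖ = 3.3166, so e_2 = (-0.3015, 0.5025, -0.8040, -0.1005).
r_{13} = e_1·w_3 = -2.3333; r_{23} = e_2·w_3 = 0.2010.
u_3 = w_3 + 2.3333·e_1 − 0.2010·e_2 = (1.0606, 0.4545, -0.0606, -0.4242).
‖u_3‖ = 1.2309, so e_3 = (0.8616, 0.3693, -0.0492, -0.3447).
Qᵀb = (3.3333, 1.3065, -2.0187).
Back-substitute: x_3 = -2.0187/1.2309 = -1.6400.
x_2 = (1.3065 − 0.2010·(-1.6400))/3.3166 = 0.4933.
x_1 = (3.3333 + 4.0000·0.4933 + 2.3333·(-1.6400))/6.0000 = 0.2467.

x = (0.2467, 0.4933, -1.6400)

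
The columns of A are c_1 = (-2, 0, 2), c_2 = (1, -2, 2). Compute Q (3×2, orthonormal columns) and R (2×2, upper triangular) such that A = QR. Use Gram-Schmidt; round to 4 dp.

Q = [[-0.7071, 0.5145], [0.0000, -0.6860], [0.7071, 0.5145]], R = [[2.8284, 0.7071], [0.0000, 2.9155]]

c_1 = (-2, 0, 2); ‖c_1‖ = 2.8284, so q_1 = (-0.7071, 0.0000, 0.7071).
q_1·c_2 = (-0.7071)·1 + 0.0000·(-2) + 0.7071·2 = 0.7071.
u_2 = c_2 − 0.7071·q_1 = (1.5000, -2.0000, 1.5000).
‖u_2‖ = 2.9155, so q_2 = (0.5145, -0.6860, 0.5145).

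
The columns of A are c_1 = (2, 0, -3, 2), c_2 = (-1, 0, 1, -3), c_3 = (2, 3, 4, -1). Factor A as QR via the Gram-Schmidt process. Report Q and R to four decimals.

c_1 = (2, 0, -3, 2); ‖c_1‖ = 4.1231, so e_1 = (0.4851, 0.0000, -0.7276, 0.4851).
e_1·c_2 = 0.4851·(-1) + 0.0000·0 + (-0.7276)·1 + 0.4851·(-3) = -2.6679.
u_2 = c_2 + 2.6679·e_1 = (0.2941, 0.0000, -0.9412, -1.7059).
‖u_2‖ = 1.9704, so e_2 = (0.1493, 0.0000, -0.4777, -0.8658).
e_1·c_3 = 0.4851·2 + 0.0000·3 + (-0.7276)·4 + 0.4851·(-1) = -2.4254; e_2·c_3 = 0.1493·2 + 0.0000·3 + (-0.4777)·4 + (-0.8658)·(-1) = -0.7464.
u_3 = c_3 + 2.4254·e_1 + 0.7464·e_2 = (3.2879, 3.0000, 1.8788, -0.4697).
‖u_3‖ = 4.8539, so e_3 = (0.6774, 0.6181, 0.3871, -0.0968).

Q = [[0.4851, 0.1493, 0.6774], [0.0000, 0.0000, 0.6181], [-0.7276, -0.4777, 0.3871], [0.4851, -0.8658, -0.0968]], R = [[4.1231, -2.6679, -2.4254], [0.0000, 1.9704, -0.7464], [0.0000, 0.0000, 4.8539]]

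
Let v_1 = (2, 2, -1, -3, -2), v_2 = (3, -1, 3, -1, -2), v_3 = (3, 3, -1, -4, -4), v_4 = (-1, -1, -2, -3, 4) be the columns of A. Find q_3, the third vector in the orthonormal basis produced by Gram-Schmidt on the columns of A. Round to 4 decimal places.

q_3 = (-0.3120, 0.2372, 0.0208, 0.4701, -0.7905)

v_1 = (2, 2, -1, -3, -2); ‖v_1‖ = 4.6904, so q_1 = (0.4264, 0.4264, -0.2132, -0.6396, -0.4264).
q_1·v_2 = 0.4264·3 + 0.4264·(-1) + (-0.2132)·3 + (-0.6396)·(-1) + (-0.4264)·(-2) = 1.7056.
u_2 = v_2 − 1.7056·q_1 = (2.2727, -1.7273, 3.3636, 0.0909, -1.2727).
‖u_2‖ = 4.5925, so q_2 = (0.4949, -0.3761, 0.7324, 0.0198, -0.2771).
q_1·v_3 = 0.4264·3 + 0.4264·3 + (-0.2132)·(-1) + (-0.6396)·(-4) + (-0.4264)·(-4) = 7.0356; q_2·v_3 = 0.4949·3 + (-0.3761)·3 + 0.7324·(-1) + 0.0198·(-4) + (-0.2771)·(-4) = 0.6532.
u_3 = v_3 − 7.0356·q_1 − 0.6532·q_2 = (-0.3233, 0.2457, 0.0216, 0.4871, -0.8190).
‖u_3‖ = 1.0360, so q_3 = (-0.3120, 0.2372, 0.0208, 0.4701, -0.7905).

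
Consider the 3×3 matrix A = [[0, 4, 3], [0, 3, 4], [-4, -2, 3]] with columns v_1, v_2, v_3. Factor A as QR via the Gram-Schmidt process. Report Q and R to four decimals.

v_1 = (0, 0, -4); ‖v_1‖ = 4.0000, so e_1 = (0.0000, 0.0000, -1.0000).
e_1·v_2 = 0.0000·4 + 0.0000·3 + (-1.0000)·(-2) = 2.0000.
u_2 = v_2 − 2.0000·e_1 = (4.0000, 3.0000, 0.0000).
‖u_2‖ = 5.0000, so e_2 = (0.8000, 0.6000, 0.0000).
e_1·v_3 = 0.0000·3 + 0.0000·4 + (-1.0000)·3 = -3.0000; e_2·v_3 = 0.8000·3 + 0.6000·4 + 0.0000·3 = 4.8000.
u_3 = v_3 + 3.0000·e_1 − 4.8000·e_2 = (-0.8400, 1.1200, 0.0000).
‖u_3‖ = 1.4000, so e_3 = (-0.6000, 0.8000, 0.0000).

Q = [[0.0000, 0.8000, -0.6000], [0.0000, 0.6000, 0.8000], [-1.0000, 0.0000, 0.0000]], R = [[4.0000, 2.0000, -3.0000], [0.0000, 5.0000, 4.8000], [0.0000, 0.0000, 1.4000]]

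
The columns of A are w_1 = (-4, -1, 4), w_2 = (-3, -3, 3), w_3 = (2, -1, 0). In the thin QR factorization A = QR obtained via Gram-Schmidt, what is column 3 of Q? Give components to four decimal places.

e_1 = w_1/‖w_1‖ = (-4, -1, 4)/5.7446 = (-0.6963, -0.1741, 0.6963).
r_{12} = e_1·w_2 = 4.7001.
u_2 = w_2 − 4.7001·e_1 = (0.2727, -2.1818, -0.2727).
‖u_2‖ = 2.2156, so e_2 = (0.1231, -0.9847, -0.1231).
r_{13} = e_1·w_3 = -1.2185; r_{23} = e_2·w_3 = 1.2309.
u_3 = w_3 + 1.2185·e_1 − 1.2309·e_2 = (1.0000, 0.0000, 1.0000).
‖u_3‖ = 1.4142, so e_3 = (0.7071, 0.0000, 0.7071).

e_3 = (0.7071, 0.0000, 0.7071)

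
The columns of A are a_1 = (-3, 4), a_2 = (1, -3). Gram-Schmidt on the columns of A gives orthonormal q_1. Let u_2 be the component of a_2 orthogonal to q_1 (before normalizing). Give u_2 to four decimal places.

u_2 = (-0.8000, -0.6000)

q_1 = a_1/‖a_1‖ = (-3, 4)/5.0000 = (-0.6000, 0.8000).
r_{12} = q_1·a_2 = -3.0000.
u_2 = a_2 + 3.0000·q_1 = (-0.8000, -0.6000).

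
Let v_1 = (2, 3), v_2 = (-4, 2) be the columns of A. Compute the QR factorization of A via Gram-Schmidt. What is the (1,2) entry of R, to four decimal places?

r_{12} = -0.5547

q_1 = v_1/‖v_1‖ = (2, 3)/3.6056 = (0.5547, 0.8321).
r_{12} = q_1·v_2 = -0.5547.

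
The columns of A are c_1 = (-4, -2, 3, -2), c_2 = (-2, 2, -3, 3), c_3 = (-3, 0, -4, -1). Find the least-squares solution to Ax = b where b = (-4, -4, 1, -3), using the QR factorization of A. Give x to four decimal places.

c_1 = (-4, -2, 3, -2); ‖c_1‖ = 5.7446, so q_1 = (-0.6963, -0.3482, 0.5222, -0.3482).
q_1·c_2 = (-0.6963)·(-2) + (-0.3482)·2 + 0.5222·(-3) + (-0.3482)·3 = -1.9149.
u_2 = c_2 + 1.9149·q_1 = (-3.3333, 1.3333, -2.0000, 2.3333).
‖u_2‖ = 4.7258, so q_2 = (-0.7053, 0.2821, -0.4232, 0.4937).
q_1·c_3 = (-0.6963)·(-3) + (-0.3482)·0 + 0.5222·(-4) + (-0.3482)·(-1) = 0.3482; q_2·c_3 = (-0.7053)·(-3) + 0.2821·0 + (-0.4232)·(-4) + 0.4937·(-1) = 3.3151.
u_3 = c_3 − 0.3482·q_1 − 3.3151·q_2 = (-0.4193, -0.8141, -2.7788, -2.5156).
‖u_3‖ = 3.8586, so q_3 = (-0.1087, -0.2110, -0.7202, -0.6519).
Qᵀb = (5.7446, -0.2116, 2.5143).
Back-substitute: x_3 = 2.5143/3.8586 = 0.6516.
x_2 = (-0.2116 − 3.3151·0.6516)/4.7258 = -0.5019.
x_1 = (5.7446 + 1.9149·(-0.5019) − 0.3482·0.6516)/5.7446 = 0.7932.

x = (0.7932, -0.5019, 0.6516)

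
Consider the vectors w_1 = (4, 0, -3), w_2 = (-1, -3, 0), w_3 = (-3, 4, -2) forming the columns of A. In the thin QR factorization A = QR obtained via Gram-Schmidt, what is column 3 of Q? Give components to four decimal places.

w_1 = (4, 0, -3); ‖w_1‖ = 5.0000, so e_1 = (0.8000, 0.0000, -0.6000).
e_1·w_2 = 0.8000·(-1) + 0.0000·(-3) + (-0.6000)·0 = -0.8000.
u_2 = w_2 + 0.8000·e_1 = (-0.3600, -3.0000, -0.4800).
‖u_2‖ = 3.0594, so e_2 = (-0.1177, -0.9806, -0.1569).
e_1·w_3 = 0.8000·(-3) + 0.0000·4 + (-0.6000)·(-2) = -1.2000; e_2·w_3 = (-0.1177)·(-3) + (-0.9806)·4 + (-0.1569)·(-2) = -3.2555.
u_3 = w_3 + 1.2000·e_1 + 3.2555·e_2 = (-2.4231, 0.8077, -3.2308).
‖u_3‖ = 4.1184, so e_3 = (-0.5883, 0.1961, -0.7845).

e_3 = (-0.5883, 0.1961, -0.7845)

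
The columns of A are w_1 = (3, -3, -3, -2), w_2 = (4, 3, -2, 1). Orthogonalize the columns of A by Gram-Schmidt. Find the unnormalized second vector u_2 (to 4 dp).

w_1 = (3, -3, -3, -2); ‖w_1‖ = 5.5678, so e_1 = (0.5388, -0.5388, -0.5388, -0.3592).
e_1·w_2 = 0.5388·4 + (-0.5388)·3 + (-0.5388)·(-2) + (-0.3592)·1 = 1.2572.
u_2 = w_2 − 1.2572·e_1 = (3.3226, 3.6774, -1.3226, 1.4516).

u_2 = (3.3226, 3.6774, -1.3226, 1.4516)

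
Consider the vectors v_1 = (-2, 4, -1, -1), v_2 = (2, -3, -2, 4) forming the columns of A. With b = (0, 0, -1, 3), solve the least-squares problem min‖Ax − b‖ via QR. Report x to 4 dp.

v_1 = (-2, 4, -1, -1); ‖v_1‖ = 4.6904, so e_1 = (-0.4264, 0.8528, -0.2132, -0.2132).
e_1·v_2 = (-0.4264)·2 + 0.8528·(-3) + (-0.2132)·(-2) + (-0.2132)·4 = -3.8376.
u_2 = v_2 + 3.8376·e_1 = (0.3636, 0.2727, -2.8182, 3.1818).
‖u_2‖ = 4.2747, so e_2 = (0.0851, 0.0638, -0.6593, 0.7443).
Qᵀb = (-0.4264, 2.8923).
Back-substitute: x_2 = 2.8923/4.2747 = 0.6766.
x_1 = (-0.4264 + 3.8376·0.6766)/4.6904 = 0.4627.

x = (0.4627, 0.6766)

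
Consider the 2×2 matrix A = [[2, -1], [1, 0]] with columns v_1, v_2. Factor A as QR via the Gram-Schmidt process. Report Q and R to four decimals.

q_1 = v_1/‖v_1‖ = (2, 1)/2.2361 = (0.8944, 0.4472).
r_{12} = q_1·v_2 = -0.8944.
u_2 = v_2 + 0.8944·q_1 = (-0.2000, 0.4000).
‖u_2‖ = 0.4472, so q_2 = (-0.4472, 0.8944).

Q = [[0.8944, -0.4472], [0.4472, 0.8944]], R = [[2.2361, -0.8944], [0.0000, 0.4472]]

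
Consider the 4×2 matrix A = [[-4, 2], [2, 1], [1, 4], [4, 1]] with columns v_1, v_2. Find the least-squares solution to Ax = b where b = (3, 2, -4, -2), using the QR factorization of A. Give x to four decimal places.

v_1 = (-4, 2, 1, 4); ‖v_1‖ = 6.0828, so q_1 = (-0.6576, 0.3288, 0.1644, 0.6576).
q_1·v_2 = (-0.6576)·2 + 0.3288·1 + 0.1644·4 + 0.6576·1 = 0.3288.
u_2 = v_2 − 0.3288·q_1 = (2.2162, 0.8919, 3.9459, 0.7838).
‖u_2‖ = 4.6789, so q_2 = (0.4737, 0.1906, 0.8434, 0.1675).
Qᵀb = (-3.2880, -1.9062).
Back-substitute: x_2 = -1.9062/4.6789 = -0.4074.
x_1 = (-3.2880 − 0.3288·(-0.4074))/6.0828 = -0.5185.

x = (-0.5185, -0.4074)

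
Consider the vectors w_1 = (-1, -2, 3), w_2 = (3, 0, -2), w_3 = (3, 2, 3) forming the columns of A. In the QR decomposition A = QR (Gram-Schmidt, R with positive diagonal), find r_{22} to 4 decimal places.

r_{22} = 2.6859

w_1 = (-1, -2, 3); ‖w_1‖ = 3.7417, so q_1 = (-0.2673, -0.5345, 0.8018).
q_1·w_2 = (-0.2673)·3 + (-0.5345)·0 + 0.8018·(-2) = -2.4054.
u_2 = w_2 + 2.4054·q_1 = (2.3571, -1.2857, -0.0714).
r_{22} = ‖u_2‖ = 2.6859.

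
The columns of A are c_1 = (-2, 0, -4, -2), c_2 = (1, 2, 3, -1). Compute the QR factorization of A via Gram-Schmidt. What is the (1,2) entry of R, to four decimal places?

c_1 = (-2, 0, -4, -2); ‖c_1‖ = 4.8990, so q_1 = (-0.4082, 0.0000, -0.8165, -0.4082).
r_{12} = q_1·c_2 = -2.4495.

r_{12} = -2.4495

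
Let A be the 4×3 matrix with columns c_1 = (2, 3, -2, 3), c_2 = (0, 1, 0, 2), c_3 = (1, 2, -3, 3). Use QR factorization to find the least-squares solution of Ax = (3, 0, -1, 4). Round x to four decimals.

c_1 = (2, 3, -2, 3); ‖c_1‖ = 5.0990, so q_1 = (0.3922, 0.5883, -0.3922, 0.5883).
q_1·c_2 = 0.3922·0 + 0.5883·1 + (-0.3922)·0 + 0.5883·2 = 1.7650.
u_2 = c_2 − 1.7650·q_1 = (-0.6923, -0.0385, 0.6923, 0.9615).
‖u_2‖ = 1.3728, so q_2 = (-0.5043, -0.0280, 0.5043, 0.7004).
q_1·c_3 = 0.3922·1 + 0.5883·2 + (-0.3922)·(-3) + 0.5883·3 = 4.5107; q_2·c_3 = (-0.5043)·1 + (-0.0280)·2 + 0.5043·(-3) + 0.7004·3 = 0.0280.
u_3 = c_3 − 4.5107·q_1 − 0.0280·q_2 = (-0.7551, -0.6531, -1.2449, 0.3265).
‖u_3‖ = 1.6288, so q_3 = (-0.4636, -0.4009, -0.7643, 0.2005).
Qᵀb = (3.9223, 0.7845, 0.1754).
Back-substitute: x_3 = 0.1754/1.6288 = 0.1077.
x_2 = (0.7845 − 0.0280·0.1077)/1.3728 = 0.5692.
x_1 = (3.9223 − 1.7650·0.5692 − 4.5107·0.1077)/5.0990 = 0.4769.

x = (0.4769, 0.5692, 0.1077)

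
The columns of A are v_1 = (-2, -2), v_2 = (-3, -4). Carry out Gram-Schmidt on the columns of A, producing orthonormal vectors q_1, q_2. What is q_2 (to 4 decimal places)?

v_1 = (-2, -2); ‖v_1‖ = 2.8284, so q_1 = (-0.7071, -0.7071).
q_1·v_2 = (-0.7071)·(-3) + (-0.7071)·(-4) = 4.9497.
u_2 = v_2 − 4.9497·q_1 = (0.5000, -0.5000).
‖u_2‖ = 0.7071, so q_2 = (0.7071, -0.7071).

q_2 = (0.7071, -0.7071)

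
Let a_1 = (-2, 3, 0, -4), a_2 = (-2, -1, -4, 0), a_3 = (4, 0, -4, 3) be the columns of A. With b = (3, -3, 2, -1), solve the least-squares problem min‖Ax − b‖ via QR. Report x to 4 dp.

e_1 = a_1/‖a_1‖ = (-2, 3, 0, -4)/5.3852 = (-0.3714, 0.5571, 0.0000, -0.7428).
r_{12} = e_1·a_2 = 0.1857.
u_2 = a_2 − 0.1857·e_1 = (-1.9310, -1.1034, -4.0000, 0.1379).
‖u_2‖ = 4.5788, so e_2 = (-0.4217, -0.2410, -0.8736, 0.0301).
r_{13} = e_1·a_3 = -3.7139; r_{23} = e_2·a_3 = 1.8978.
u_3 = a_3 + 3.7139·e_1 − 1.8978·e_2 = (3.4211, 2.5263, -2.3421, 0.1842).
‖u_3‖ = 4.8585, so e_3 = (0.7041, 0.5200, -0.4821, 0.0379).
Qᵀb = (-2.0426, -2.3195, -0.4496).
Back-substitute: x_3 = -0.4496/4.8585 = -0.0925.
x_2 = (-2.3195 − 1.8978·(-0.0925))/4.5788 = -0.4682.
x_1 = (-2.0426 − 0.1857·(-0.4682) + 3.7139·(-0.0925))/5.3852 = -0.4270.

x = (-0.4270, -0.4682, -0.0925)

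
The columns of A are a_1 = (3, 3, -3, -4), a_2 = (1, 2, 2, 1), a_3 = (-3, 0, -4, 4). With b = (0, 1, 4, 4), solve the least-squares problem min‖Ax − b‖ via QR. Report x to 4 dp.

x = (-0.5273, 1.3972, 0.0713)

a_1 = (3, 3, -3, -4); ‖a_1‖ = 6.5574, so e_1 = (0.4575, 0.4575, -0.4575, -0.6100).
e_1·a_2 = 0.4575·1 + 0.4575·2 + (-0.4575)·2 + (-0.6100)·1 = -0.1525.
u_2 = a_2 + 0.1525·e_1 = (1.0698, 2.0698, 1.9302, 0.9070).
‖u_2‖ = 3.1586, so e_2 = (0.3387, 0.6553, 0.6111, 0.2871).
e_1·a_3 = 0.4575·(-3) + 0.4575·0 + (-0.4575)·(-4) + (-0.6100)·4 = -1.9825; e_2·a_3 = 0.3387·(-3) + 0.6553·0 + 0.6111·(-4) + 0.2871·4 = -2.3119.
u_3 = a_3 + 1.9825·e_1 + 2.3119·e_2 = (-1.3100, 2.4219, -3.4942, 3.4545).
‖u_3‖ = 5.6325, so e_3 = (-0.2326, 0.4300, -0.6204, 0.6133).
Qᵀb = (-3.8125, 4.2483, 0.4018).
Back-substitute: x_3 = 0.4018/5.6325 = 0.0713.
x_2 = (4.2483 + 2.3119·0.0713)/3.1586 = 1.3972.
x_1 = (-3.8125 + 0.1525·1.3972 + 1.9825·0.0713)/6.5574 = -0.5273.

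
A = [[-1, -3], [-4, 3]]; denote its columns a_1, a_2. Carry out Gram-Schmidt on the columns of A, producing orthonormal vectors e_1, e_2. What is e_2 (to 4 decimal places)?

a_1 = (-1, -4); ‖a_1‖ = 4.1231, so e_1 = (-0.2425, -0.9701).
e_1·a_2 = (-0.2425)·(-3) + (-0.9701)·3 = -2.1828.
u_2 = a_2 + 2.1828·e_1 = (-3.5294, 0.8824).
‖u_2‖ = 3.6380, so e_2 = (-0.9701, 0.2425).

e_2 = (-0.9701, 0.2425)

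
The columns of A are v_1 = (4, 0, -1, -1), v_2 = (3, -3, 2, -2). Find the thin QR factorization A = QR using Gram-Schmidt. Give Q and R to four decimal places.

Q = [[0.9428, 0.0786], [0.0000, -0.7071], [-0.2357, 0.6285], [-0.2357, -0.3143]], R = [[4.2426, 2.8284], [0.0000, 4.2426]]

q_1 = v_1/‖v_1‖ = (4, 0, -1, -1)/4.2426 = (0.9428, 0.0000, -0.2357, -0.2357).
r_{12} = q_1·v_2 = 2.8284.
u_2 = v_2 − 2.8284·q_1 = (0.3333, -3.0000, 2.6667, -1.3333).
‖u_2‖ = 4.2426, so q_2 = (0.0786, -0.7071, 0.6285, -0.3143).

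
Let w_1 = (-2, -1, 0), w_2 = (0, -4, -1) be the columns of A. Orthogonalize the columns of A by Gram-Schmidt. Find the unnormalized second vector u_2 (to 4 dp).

q_1 = w_1/‖w_1‖ = (-2, -1, 0)/2.2361 = (-0.8944, -0.4472, 0.0000).
r_{12} = q_1·w_2 = 1.7889.
u_2 = w_2 − 1.7889·q_1 = (1.6000, -3.2000, -1.0000).

u_2 = (1.6000, -3.2000, -1.0000)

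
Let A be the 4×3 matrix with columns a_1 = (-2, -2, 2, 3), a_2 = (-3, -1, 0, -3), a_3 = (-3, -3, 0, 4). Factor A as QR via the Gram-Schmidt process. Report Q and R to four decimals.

Q = [[-0.4364, -0.7110, -0.2069], [-0.4364, -0.2516, -0.2542], [0.4364, 0.0219, -0.8986], [0.6547, -0.6563, 0.2917]], R = [[4.5826, -0.2182, 5.2372], [0.0000, 4.3534, 0.2625], [0.0000, 0.0000, 2.5500]]

a_1 = (-2, -2, 2, 3); ‖a_1‖ = 4.5826, so e_1 = (-0.4364, -0.4364, 0.4364, 0.6547).
e_1·a_2 = (-0.4364)·(-3) + (-0.4364)·(-1) + 0.4364·0 + 0.6547·(-3) = -0.2182.
u_2 = a_2 + 0.2182·e_1 = (-3.0952, -1.0952, 0.0952, -2.8571).
‖u_2‖ = 4.3534, so e_2 = (-0.7110, -0.2516, 0.0219, -0.6563).
e_1·a_3 = (-0.4364)·(-3) + (-0.4364)·(-3) + 0.4364·0 + 0.6547·4 = 5.2372; e_2·a_3 = (-0.7110)·(-3) + (-0.2516)·(-3) + 0.0219·0 + (-0.6563)·4 = 0.2625.
u_3 = a_3 − 5.2372·e_1 − 0.2625·e_2 = (-0.5276, -0.6482, -2.2915, 0.7437).
‖u_3‖ = 2.5500, so e_3 = (-0.2069, -0.2542, -0.8986, 0.2917).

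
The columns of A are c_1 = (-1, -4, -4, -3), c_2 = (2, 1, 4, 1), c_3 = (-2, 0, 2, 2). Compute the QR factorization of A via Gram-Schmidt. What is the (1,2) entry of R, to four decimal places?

c_1 = (-1, -4, -4, -3); ‖c_1‖ = 6.4807, so e_1 = (-0.1543, -0.6172, -0.6172, -0.4629).
r_{12} = e_1·c_2 = -3.8576.

r_{12} = -3.8576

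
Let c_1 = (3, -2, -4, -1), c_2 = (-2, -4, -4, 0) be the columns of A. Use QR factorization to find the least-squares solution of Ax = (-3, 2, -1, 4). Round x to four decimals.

x = (-0.6667, 0.3889)

e_1 = c_1/‖c_1‖ = (3, -2, -4, -1)/5.4772 = (0.5477, -0.3651, -0.7303, -0.1826).
r_{12} = e_1·c_2 = 3.2863.
u_2 = c_2 − 3.2863·e_1 = (-3.8000, -2.8000, -1.6000, 0.6000).
‖u_2‖ = 5.0200, so e_2 = (-0.7570, -0.5578, -0.3187, 0.1195).
Qᵀb = (-2.3735, 1.9522).
Back-substitute: x_2 = 1.9522/5.0200 = 0.3889.
x_1 = (-2.3735 − 3.2863·0.3889)/5.4772 = -0.6667.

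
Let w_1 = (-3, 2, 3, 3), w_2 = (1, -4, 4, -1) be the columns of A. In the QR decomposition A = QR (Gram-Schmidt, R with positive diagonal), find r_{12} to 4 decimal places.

r_{12} = -0.3592

w_1 = (-3, 2, 3, 3); ‖w_1‖ = 5.5678, so q_1 = (-0.5388, 0.3592, 0.5388, 0.5388).
r_{12} = q_1·w_2 = -0.3592.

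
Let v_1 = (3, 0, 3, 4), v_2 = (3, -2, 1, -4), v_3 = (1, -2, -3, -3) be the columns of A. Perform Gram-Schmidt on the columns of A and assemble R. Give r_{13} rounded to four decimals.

e_1 = v_1/‖v_1‖ = (3, 0, 3, 4)/5.8310 = (0.5145, 0.0000, 0.5145, 0.6860).
r_{13} = e_1·v_3 = -3.0870.

r_{13} = -3.0870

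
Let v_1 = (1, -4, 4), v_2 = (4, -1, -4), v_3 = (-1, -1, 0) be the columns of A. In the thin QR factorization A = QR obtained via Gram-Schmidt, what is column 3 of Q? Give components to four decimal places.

v_1 = (1, -4, 4); ‖v_1‖ = 5.7446, so q_1 = (0.1741, -0.6963, 0.6963).
q_1·v_2 = 0.1741·4 + (-0.6963)·(-1) + 0.6963·(-4) = -1.3926.
u_2 = v_2 + 1.3926·q_1 = (4.2424, -1.9697, -3.0303).
‖u_2‖ = 5.5732, so q_2 = (0.7612, -0.3534, -0.5437).
q_1·v_3 = 0.1741·(-1) + (-0.6963)·(-1) + 0.6963·0 = 0.5222; q_2·v_3 = 0.7612·(-1) + (-0.3534)·(-1) + (-0.5437)·0 = -0.4078.
u_3 = v_3 − 0.5222·q_1 + 0.4078·q_2 = (-0.7805, -0.7805, -0.5854).
‖u_3‖ = 1.2494, so q_3 = (-0.6247, -0.6247, -0.4685).

q_3 = (-0.6247, -0.6247, -0.4685)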